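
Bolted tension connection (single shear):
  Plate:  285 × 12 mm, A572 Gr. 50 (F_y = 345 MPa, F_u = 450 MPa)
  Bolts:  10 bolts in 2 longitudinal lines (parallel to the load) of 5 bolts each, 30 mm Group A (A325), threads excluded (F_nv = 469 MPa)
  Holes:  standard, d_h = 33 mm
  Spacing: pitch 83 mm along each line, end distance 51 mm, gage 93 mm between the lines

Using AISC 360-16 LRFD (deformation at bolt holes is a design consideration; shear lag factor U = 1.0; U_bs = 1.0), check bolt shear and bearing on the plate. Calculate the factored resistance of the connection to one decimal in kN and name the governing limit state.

Bolt shear: A_b = π(30)²/4 = 706.86 mm². φR_n = 0.75 × 469 × 706.86 × 10 × 1 = 2486.4 kN.
Bearing (12 mm plate, F_u = 450 MPa): end bolts L_c = 51 − 33/2 = 34.5, R_n = min(1.2×34.5×12×450, 2.4×30×12×450) = 223.56 kN/bolt; interior L_c = 83 − 33 = 50, R_n = 324 kN/bolt. φR_n = 0.75 × (2×223.56 + 8×324) = 2279.3 kN.
Governing: min(2486.4, 2279.3) = 2279.3 kN → bearing.

2279.3 kN (bearing governs)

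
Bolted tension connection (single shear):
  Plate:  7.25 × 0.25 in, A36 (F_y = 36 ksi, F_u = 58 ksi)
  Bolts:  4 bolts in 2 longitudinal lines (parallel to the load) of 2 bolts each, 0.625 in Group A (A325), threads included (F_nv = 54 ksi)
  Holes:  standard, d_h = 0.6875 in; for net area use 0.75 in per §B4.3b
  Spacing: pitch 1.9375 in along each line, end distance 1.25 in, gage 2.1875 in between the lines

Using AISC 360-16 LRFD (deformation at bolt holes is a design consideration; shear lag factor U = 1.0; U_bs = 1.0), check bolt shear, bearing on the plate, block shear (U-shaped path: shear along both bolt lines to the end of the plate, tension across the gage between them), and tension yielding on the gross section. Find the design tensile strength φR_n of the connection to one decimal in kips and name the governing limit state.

Bolt shear: A_b = π(0.625)²/4 = 0.3068 in². φR_n = 0.75 × 54 × 0.3068 × 4 × 1 = 49.7 kips.
Bearing (0.25 in plate, F_u = 58 ksi): end bolts L_c = 1.25 − 0.6875/2 = 0.90625, R_n = min(1.2×0.90625×0.25×58, 2.4×0.625×0.25×58) = 15.769 kips/bolt; interior L_c = 1.9375 − 0.6875 = 1.25, R_n = 21.75 kips/bolt. φR_n = 0.75 × (2×15.769 + 2×21.75) = 56.3 kips.
Block shear: shear path 2×[1.25+1×1.9375] = 2×3.1875 in, A_gv = 1.5938, A_nv = 2×(3.1875 − 1.5×0.75)×0.25 = 1.0313 in²; tension across gage: (2.1875 − 1×0.75)×0.25 = 0.35938 in². R_n = min(0.6×58×1.0313, 0.6×36×1.5938) + 1.0×58×0.35938 = min(35.889, 34.426) + 20.844 = 55.27 kips. φR_n = 0.75 × 55.27 = 41.5 kips.
Tension yield (gross): A_g = 7.25×0.25 = 1.8125 in². φR_n = 0.90 × 36 × 1.8125 = 58.7 kips.
Governing: min(49.7, 56.3, 41.5, 58.7) = 41.5 kips → block shear.

41.5 kips (block shear governs)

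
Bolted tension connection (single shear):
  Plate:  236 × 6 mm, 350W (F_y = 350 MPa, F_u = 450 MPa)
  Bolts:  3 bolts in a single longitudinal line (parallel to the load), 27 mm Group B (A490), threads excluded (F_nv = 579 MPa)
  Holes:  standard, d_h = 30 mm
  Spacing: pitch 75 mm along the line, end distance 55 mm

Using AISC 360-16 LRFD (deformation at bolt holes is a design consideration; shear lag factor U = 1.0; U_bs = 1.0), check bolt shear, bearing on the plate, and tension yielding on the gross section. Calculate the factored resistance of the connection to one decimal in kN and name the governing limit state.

315.9 kN (bearing governs)

Bolt shear: A_b = π(27)²/4 = 572.56 mm². φR_n = 0.75 × 579 × 572.56 × 3 × 1 = 745.9 kN.
Bearing (6 mm plate, F_u = 450 MPa): end bolts L_c = 55 − 30/2 = 40, R_n = min(1.2×40×6×450, 2.4×27×6×450) = 129.6 kN/bolt; interior L_c = 75 − 30 = 45, R_n = 145.8 kN/bolt. φR_n = 0.75 × (1×129.6 + 2×145.8) = 315.9 kN.
Tension yield (gross): A_g = 236×6 = 1416 mm². φR_n = 0.90 × 350 × 1416 = 446.0 kN.
Governing: min(745.9, 315.9, 446.0) = 315.9 kN → bearing.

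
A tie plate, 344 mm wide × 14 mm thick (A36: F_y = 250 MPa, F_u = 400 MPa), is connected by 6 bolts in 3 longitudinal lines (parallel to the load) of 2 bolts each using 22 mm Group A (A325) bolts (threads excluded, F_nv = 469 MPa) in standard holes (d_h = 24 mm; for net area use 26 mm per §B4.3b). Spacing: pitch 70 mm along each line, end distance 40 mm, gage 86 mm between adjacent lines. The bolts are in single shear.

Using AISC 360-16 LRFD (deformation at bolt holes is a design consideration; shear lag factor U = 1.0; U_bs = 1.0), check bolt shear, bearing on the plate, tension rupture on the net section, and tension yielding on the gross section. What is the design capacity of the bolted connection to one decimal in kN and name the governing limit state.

802.3 kN (bolt shear governs)

Bolt shear: A_b = π(22)²/4 = 380.13 mm². φR_n = 0.75 × 469 × 380.13 × 6 × 1 = 802.3 kN.
Bearing (14 mm plate, F_u = 400 MPa): end bolts L_c = 40 − 24/2 = 28, R_n = min(1.2×28×14×400, 2.4×22×14×400) = 188.16 kN/bolt; interior L_c = 70 − 24 = 46, R_n = 295.68 kN/bolt. φR_n = 0.75 × (3×188.16 + 3×295.68) = 1088.6 kN.
Tension rupture (net): A_n = (344 − 3×26)×14 = 3724 mm² (U = 1.0, A_e = A_n). φR_n = 0.75 × 400 × 3724 = 1117.2 kN.
Tension yield (gross): A_g = 344×14 = 4816 mm². φR_n = 0.90 × 250 × 4816 = 1083.6 kN.
Governing: min(802.3, 1088.6, 1117.2, 1083.6) = 802.3 kN → bolt shear.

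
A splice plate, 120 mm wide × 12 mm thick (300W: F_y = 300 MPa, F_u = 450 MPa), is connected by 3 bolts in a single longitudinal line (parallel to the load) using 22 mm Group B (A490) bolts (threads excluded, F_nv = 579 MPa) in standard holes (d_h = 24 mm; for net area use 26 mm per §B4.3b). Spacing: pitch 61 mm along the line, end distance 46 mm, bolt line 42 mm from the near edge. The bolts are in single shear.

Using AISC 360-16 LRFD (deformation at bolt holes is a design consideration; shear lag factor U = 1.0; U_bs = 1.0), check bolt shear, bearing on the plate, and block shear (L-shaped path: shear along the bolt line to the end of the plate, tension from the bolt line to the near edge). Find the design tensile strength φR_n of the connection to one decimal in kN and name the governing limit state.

367.7 kN (block shear governs)

Bolt shear: A_b = π(22)²/4 = 380.13 mm². φR_n = 0.75 × 579 × 380.13 × 3 × 1 = 495.2 kN.
Bearing (12 mm plate, F_u = 450 MPa): end bolts L_c = 46 − 24/2 = 34, R_n = min(1.2×34×12×450, 2.4×22×12×450) = 220.32 kN/bolt; interior L_c = 61 − 24 = 37, R_n = 239.76 kN/bolt. φR_n = 0.75 × (1×220.32 + 2×239.76) = 524.9 kN.
Block shear: shear path 1×[46+2×61] = 1×168 mm, A_gv = 2016, A_nv = 1×(168 − 2.5×26)×12 = 1236 mm²; tension to near edge: (42 − 0.5×26)×12 = 348 mm². R_n = min(0.6×450×1236, 0.6×300×2016) + 1.0×450×348 = min(333.72, 362.88) + 156.6 = 490.32 kN. φR_n = 0.75 × 490.32 = 367.7 kN.
Governing: min(495.2, 524.9, 367.7) = 367.7 kN → block shear.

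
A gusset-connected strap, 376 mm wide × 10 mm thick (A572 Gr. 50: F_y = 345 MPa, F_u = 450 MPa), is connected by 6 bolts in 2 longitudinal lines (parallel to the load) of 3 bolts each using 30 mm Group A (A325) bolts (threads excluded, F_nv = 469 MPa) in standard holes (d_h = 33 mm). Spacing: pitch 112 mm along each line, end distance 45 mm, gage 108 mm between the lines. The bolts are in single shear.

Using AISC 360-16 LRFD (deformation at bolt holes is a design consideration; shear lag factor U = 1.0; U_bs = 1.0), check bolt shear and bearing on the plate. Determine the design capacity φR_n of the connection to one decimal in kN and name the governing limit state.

Bolt shear: A_b = π(30)²/4 = 706.86 mm². φR_n = 0.75 × 469 × 706.86 × 6 × 1 = 1491.8 kN.
Bearing (10 mm plate, F_u = 450 MPa): end bolts L_c = 45 − 33/2 = 28.5, R_n = min(1.2×28.5×10×450, 2.4×30×10×450) = 153.9 kN/bolt; interior L_c = 112 − 33 = 79, R_n = 324 kN/bolt. φR_n = 0.75 × (2×153.9 + 4×324) = 1202.9 kN.
Governing: min(1491.8, 1202.9) = 1202.9 kN → bearing.

1202.9 kN (bearing governs)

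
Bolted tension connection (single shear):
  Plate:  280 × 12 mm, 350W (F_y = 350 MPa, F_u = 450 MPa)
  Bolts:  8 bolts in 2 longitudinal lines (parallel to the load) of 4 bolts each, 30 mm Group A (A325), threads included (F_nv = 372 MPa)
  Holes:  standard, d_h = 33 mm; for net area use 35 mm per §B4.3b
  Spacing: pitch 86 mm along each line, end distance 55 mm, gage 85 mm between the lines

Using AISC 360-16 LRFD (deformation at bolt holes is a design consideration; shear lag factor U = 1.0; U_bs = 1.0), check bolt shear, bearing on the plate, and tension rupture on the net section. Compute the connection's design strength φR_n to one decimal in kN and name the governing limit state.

850.5 kN (net-section rupture governs)

Bolt shear: A_b = π(30)²/4 = 706.86 mm². φR_n = 0.75 × 372 × 706.86 × 8 × 1 = 1577.7 kN.
Bearing (12 mm plate, F_u = 450 MPa): end bolts L_c = 55 − 33/2 = 38.5, R_n = min(1.2×38.5×12×450, 2.4×30×12×450) = 249.48 kN/bolt; interior L_c = 86 − 33 = 53, R_n = 343.44 kN/bolt. φR_n = 0.75 × (2×249.48 + 6×343.44) = 1919.7 kN.
Tension rupture (net): A_n = (280 − 2×35)×12 = 2520 mm² (U = 1.0, A_e = A_n). φR_n = 0.75 × 450 × 2520 = 850.5 kN.
Governing: min(1577.7, 1919.7, 850.5) = 850.5 kN → net-section rupture.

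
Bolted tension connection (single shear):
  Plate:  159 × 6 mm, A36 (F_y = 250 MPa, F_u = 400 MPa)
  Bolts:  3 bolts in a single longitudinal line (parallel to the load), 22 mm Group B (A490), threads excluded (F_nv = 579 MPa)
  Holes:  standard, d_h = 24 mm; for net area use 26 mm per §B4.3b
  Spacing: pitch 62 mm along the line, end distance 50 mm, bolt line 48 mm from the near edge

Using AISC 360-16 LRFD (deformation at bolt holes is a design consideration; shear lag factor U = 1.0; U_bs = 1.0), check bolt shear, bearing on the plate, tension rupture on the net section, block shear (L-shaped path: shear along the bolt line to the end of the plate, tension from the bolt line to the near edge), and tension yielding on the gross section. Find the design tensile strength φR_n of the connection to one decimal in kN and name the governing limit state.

180.5 kN (block shear governs)

Bolt shear: A_b = π(22)²/4 = 380.13 mm². φR_n = 0.75 × 579 × 380.13 × 3 × 1 = 495.2 kN.
Bearing (6 mm plate, F_u = 400 MPa): end bolts L_c = 50 − 24/2 = 38, R_n = min(1.2×38×6×400, 2.4×22×6×400) = 109.44 kN/bolt; interior L_c = 62 − 24 = 38, R_n = 109.44 kN/bolt. φR_n = 0.75 × (1×109.44 + 2×109.44) = 246.2 kN.
Tension rupture (net): A_n = (159 − 1×26)×6 = 798 mm² (U = 1.0, A_e = A_n). φR_n = 0.75 × 400 × 798 = 239.4 kN.
Block shear: shear path 1×[50+2×62] = 1×174 mm, A_gv = 1044, A_nv = 1×(174 − 2.5×26)×6 = 654 mm²; tension to near edge: (48 − 0.5×26)×6 = 210 mm². R_n = min(0.6×400×654, 0.6×250×1044) + 1.0×400×210 = min(156.96, 156.6) + 84 = 240.6 kN. φR_n = 0.75 × 240.6 = 180.5 kN.
Tension yield (gross): A_g = 159×6 = 954 mm². φR_n = 0.90 × 250 × 954 = 214.7 kN.
Governing: min(495.2, 246.2, 239.4, 180.5, 214.7) = 180.5 kN → block shear.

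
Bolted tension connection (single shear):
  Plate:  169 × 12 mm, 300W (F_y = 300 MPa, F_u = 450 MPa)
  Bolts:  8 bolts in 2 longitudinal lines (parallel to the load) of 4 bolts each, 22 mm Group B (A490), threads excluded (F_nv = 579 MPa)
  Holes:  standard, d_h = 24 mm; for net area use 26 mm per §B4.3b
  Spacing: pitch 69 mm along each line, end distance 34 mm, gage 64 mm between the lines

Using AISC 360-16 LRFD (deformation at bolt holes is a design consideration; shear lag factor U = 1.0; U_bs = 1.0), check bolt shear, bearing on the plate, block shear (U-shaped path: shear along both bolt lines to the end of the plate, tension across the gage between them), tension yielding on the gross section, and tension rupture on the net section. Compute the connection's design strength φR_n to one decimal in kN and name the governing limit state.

Bolt shear: A_b = π(22)²/4 = 380.13 mm². φR_n = 0.75 × 579 × 380.13 × 8 × 1 = 1320.6 kN.
Bearing (12 mm plate, F_u = 450 MPa): end bolts L_c = 34 − 24/2 = 22, R_n = min(1.2×22×12×450, 2.4×22×12×450) = 142.56 kN/bolt; interior L_c = 69 − 24 = 45, R_n = 285.12 kN/bolt. φR_n = 0.75 × (2×142.56 + 6×285.12) = 1496.9 kN.
Block shear: shear path 2×[34+3×69] = 2×241 mm, A_gv = 5784, A_nv = 2×(241 − 3.5×26)×12 = 3600 mm²; tension across gage: (64 − 1×26)×12 = 456 mm². R_n = min(0.6×450×3600, 0.6×300×5784) + 1.0×450×456 = min(972, 1041.1) + 205.2 = 1177.2 kN. φR_n = 0.75 × 1177.2 = 882.9 kN.
Tension yield (gross): A_g = 169×12 = 2028 mm². φR_n = 0.90 × 300 × 2028 = 547.6 kN.
Tension rupture (net): A_n = (169 − 2×26)×12 = 1404 mm² (U = 1.0, A_e = A_n). φR_n = 0.75 × 450 × 1404 = 473.9 kN.
Governing: min(1320.6, 1496.9, 882.9, 547.6, 473.9) = 473.9 kN → net-section rupture.

473.9 kN (net-section rupture governs)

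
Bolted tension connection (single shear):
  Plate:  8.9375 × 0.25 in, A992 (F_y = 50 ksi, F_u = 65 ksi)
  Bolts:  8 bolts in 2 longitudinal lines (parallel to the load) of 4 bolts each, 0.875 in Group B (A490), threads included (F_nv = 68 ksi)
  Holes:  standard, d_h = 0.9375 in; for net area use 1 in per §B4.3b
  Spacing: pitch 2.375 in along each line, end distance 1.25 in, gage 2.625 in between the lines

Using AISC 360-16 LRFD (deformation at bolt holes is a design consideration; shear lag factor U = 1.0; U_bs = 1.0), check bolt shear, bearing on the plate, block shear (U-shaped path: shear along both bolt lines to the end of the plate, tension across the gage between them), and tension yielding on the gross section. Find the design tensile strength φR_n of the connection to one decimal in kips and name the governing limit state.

91.1 kips (block shear governs)

Bolt shear: A_b = π(0.875)²/4 = 0.60132 in². φR_n = 0.75 × 68 × 0.60132 × 8 × 1 = 245.3 kips.
Bearing (0.25 in plate, F_u = 65 ksi): end bolts L_c = 1.25 − 0.9375/2 = 0.78125, R_n = min(1.2×0.78125×0.25×65, 2.4×0.875×0.25×65) = 15.234 kips/bolt; interior L_c = 2.375 − 0.9375 = 1.4375, R_n = 28.031 kips/bolt. φR_n = 0.75 × (2×15.234 + 6×28.031) = 149.0 kips.
Block shear: shear path 2×[1.25+3×2.375] = 2×8.375 in, A_gv = 4.1875, A_nv = 2×(8.375 − 3.5×1)×0.25 = 2.4375 in²; tension across gage: (2.625 − 1×1)×0.25 = 0.40625 in². R_n = min(0.6×65×2.4375, 0.6×50×4.1875) + 1.0×65×0.40625 = min(95.063, 125.63) + 26.406 = 121.47 kips. φR_n = 0.75 × 121.47 = 91.1 kips.
Tension yield (gross): A_g = 8.9375×0.25 = 2.2344 in². φR_n = 0.90 × 50 × 2.2344 = 100.5 kips.
Governing: min(245.3, 149.0, 91.1, 100.5) = 91.1 kips → block shear.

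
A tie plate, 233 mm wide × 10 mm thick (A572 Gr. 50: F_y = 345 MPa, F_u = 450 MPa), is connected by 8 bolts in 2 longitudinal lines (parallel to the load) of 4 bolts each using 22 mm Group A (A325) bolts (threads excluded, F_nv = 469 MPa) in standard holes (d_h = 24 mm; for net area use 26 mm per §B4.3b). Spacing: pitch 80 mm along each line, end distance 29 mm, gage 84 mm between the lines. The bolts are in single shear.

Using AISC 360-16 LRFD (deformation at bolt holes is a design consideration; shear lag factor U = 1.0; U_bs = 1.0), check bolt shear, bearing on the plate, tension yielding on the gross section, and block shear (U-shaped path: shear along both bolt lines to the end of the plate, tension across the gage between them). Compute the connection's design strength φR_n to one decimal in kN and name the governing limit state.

723.5 kN (gross-section yield governs)

Bolt shear: A_b = π(22)²/4 = 380.13 mm². φR_n = 0.75 × 469 × 380.13 × 8 × 1 = 1069.7 kN.
Bearing (10 mm plate, F_u = 450 MPa): end bolts L_c = 29 − 24/2 = 17, R_n = min(1.2×17×10×450, 2.4×22×10×450) = 91.8 kN/bolt; interior L_c = 80 − 24 = 56, R_n = 237.6 kN/bolt. φR_n = 0.75 × (2×91.8 + 6×237.6) = 1206.9 kN.
Tension yield (gross): A_g = 233×10 = 2330 mm². φR_n = 0.90 × 345 × 2330 = 723.5 kN.
Block shear: shear path 2×[29+3×80] = 2×269 mm, A_gv = 5380, A_nv = 2×(269 − 3.5×26)×10 = 3560 mm²; tension across gage: (84 − 1×26)×10 = 580 mm². R_n = min(0.6×450×3560, 0.6×345×5380) + 1.0×450×580 = min(961.2, 1113.7) + 261 = 1222.2 kN. φR_n = 0.75 × 1222.2 = 916.7 kN.
Governing: min(1069.7, 1206.9, 723.5, 916.7) = 723.5 kN → gross-section yield.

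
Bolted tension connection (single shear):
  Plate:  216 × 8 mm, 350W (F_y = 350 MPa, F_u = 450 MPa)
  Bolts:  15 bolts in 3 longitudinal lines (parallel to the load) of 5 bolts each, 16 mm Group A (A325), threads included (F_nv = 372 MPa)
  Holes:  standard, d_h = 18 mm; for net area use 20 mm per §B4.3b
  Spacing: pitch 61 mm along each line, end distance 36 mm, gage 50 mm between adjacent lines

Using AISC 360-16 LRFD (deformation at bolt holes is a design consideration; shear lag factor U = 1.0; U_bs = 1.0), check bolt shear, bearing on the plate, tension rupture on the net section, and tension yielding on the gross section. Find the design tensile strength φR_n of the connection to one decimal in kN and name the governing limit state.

421.2 kN (net-section rupture governs)

Bolt shear: A_b = π(16)²/4 = 201.06 mm². φR_n = 0.75 × 372 × 201.06 × 15 × 1 = 841.4 kN.
Bearing (8 mm plate, F_u = 450 MPa): end bolts L_c = 36 − 18/2 = 27, R_n = min(1.2×27×8×450, 2.4×16×8×450) = 116.64 kN/bolt; interior L_c = 61 − 18 = 43, R_n = 138.24 kN/bolt. φR_n = 0.75 × (3×116.64 + 12×138.24) = 1506.6 kN.
Tension rupture (net): A_n = (216 − 3×20)×8 = 1248 mm² (U = 1.0, A_e = A_n). φR_n = 0.75 × 450 × 1248 = 421.2 kN.
Tension yield (gross): A_g = 216×8 = 1728 mm². φR_n = 0.90 × 350 × 1728 = 544.3 kN.
Governing: min(841.4, 1506.6, 421.2, 544.3) = 421.2 kN → net-section rupture.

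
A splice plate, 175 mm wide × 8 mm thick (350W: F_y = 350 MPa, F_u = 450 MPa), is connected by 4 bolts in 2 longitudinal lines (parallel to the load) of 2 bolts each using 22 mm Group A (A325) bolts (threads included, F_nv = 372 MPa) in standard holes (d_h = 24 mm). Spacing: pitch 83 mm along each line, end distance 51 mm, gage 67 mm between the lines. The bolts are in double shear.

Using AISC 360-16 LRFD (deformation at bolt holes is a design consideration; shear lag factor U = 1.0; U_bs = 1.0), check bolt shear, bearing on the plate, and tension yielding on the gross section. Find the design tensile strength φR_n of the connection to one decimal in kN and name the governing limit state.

Bolt shear: A_b = π(22)²/4 = 380.13 mm². φR_n = 0.75 × 372 × 380.13 × 4 × 2 = 848.5 kN.
Bearing (8 mm plate, F_u = 450 MPa): end bolts L_c = 51 − 24/2 = 39, R_n = min(1.2×39×8×450, 2.4×22×8×450) = 168.48 kN/bolt; interior L_c = 83 − 24 = 59, R_n = 190.08 kN/bolt. φR_n = 0.75 × (2×168.48 + 2×190.08) = 537.8 kN.
Tension yield (gross): A_g = 175×8 = 1400 mm². φR_n = 0.90 × 350 × 1400 = 441.0 kN.
Governing: min(848.5, 537.8, 441.0) = 441.0 kN → gross-section yield.

441.0 kN (gross-section yield governs)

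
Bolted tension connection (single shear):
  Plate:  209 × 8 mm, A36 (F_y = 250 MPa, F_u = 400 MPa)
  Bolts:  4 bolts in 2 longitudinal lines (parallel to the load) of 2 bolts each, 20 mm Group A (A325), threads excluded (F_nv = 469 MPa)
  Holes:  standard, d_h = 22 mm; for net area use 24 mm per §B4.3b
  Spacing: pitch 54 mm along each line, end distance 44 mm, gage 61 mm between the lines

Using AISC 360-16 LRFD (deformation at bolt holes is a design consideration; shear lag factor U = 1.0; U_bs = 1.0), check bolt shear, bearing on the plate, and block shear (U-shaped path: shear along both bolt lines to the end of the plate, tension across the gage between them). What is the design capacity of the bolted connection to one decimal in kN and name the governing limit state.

Bolt shear: A_b = π(20)²/4 = 314.16 mm². φR_n = 0.75 × 469 × 314.16 × 4 × 1 = 442.0 kN.
Bearing (8 mm plate, F_u = 400 MPa): end bolts L_c = 44 − 22/2 = 33, R_n = min(1.2×33×8×400, 2.4×20×8×400) = 126.72 kN/bolt; interior L_c = 54 − 22 = 32, R_n = 122.88 kN/bolt. φR_n = 0.75 × (2×126.72 + 2×122.88) = 374.4 kN.
Block shear: shear path 2×[44+1×54] = 2×98 mm, A_gv = 1568, A_nv = 2×(98 − 1.5×24)×8 = 992 mm²; tension across gage: (61 − 1×24)×8 = 296 mm². R_n = min(0.6×400×992, 0.6×250×1568) + 1.0×400×296 = min(238.08, 235.2) + 118.4 = 353.6 kN. φR_n = 0.75 × 353.6 = 265.2 kN.
Governing: min(442.0, 374.4, 265.2) = 265.2 kN → block shear.

265.2 kN (block shear governs)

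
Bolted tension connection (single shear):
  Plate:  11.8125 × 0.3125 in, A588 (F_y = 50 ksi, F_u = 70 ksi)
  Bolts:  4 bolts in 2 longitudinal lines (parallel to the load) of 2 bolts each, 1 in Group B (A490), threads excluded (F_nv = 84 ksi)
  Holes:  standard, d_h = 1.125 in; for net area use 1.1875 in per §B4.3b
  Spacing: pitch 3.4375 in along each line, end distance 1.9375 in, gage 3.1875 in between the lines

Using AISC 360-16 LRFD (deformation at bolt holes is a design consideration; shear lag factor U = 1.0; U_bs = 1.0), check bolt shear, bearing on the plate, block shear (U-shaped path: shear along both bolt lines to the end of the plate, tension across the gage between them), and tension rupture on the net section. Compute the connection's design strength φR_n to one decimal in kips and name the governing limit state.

Bolt shear: A_b = π(1)²/4 = 0.7854 in². φR_n = 0.75 × 84 × 0.7854 × 4 × 1 = 197.9 kips.
Bearing (0.3125 in plate, F_u = 70 ksi): end bolts L_c = 1.9375 − 1.125/2 = 1.375, R_n = min(1.2×1.375×0.3125×70, 2.4×1×0.3125×70) = 36.094 kips/bolt; interior L_c = 3.4375 − 1.125 = 2.3125, R_n = 52.5 kips/bolt. φR_n = 0.75 × (2×36.094 + 2×52.5) = 132.9 kips.
Block shear: shear path 2×[1.9375+1×3.4375] = 2×5.375 in, A_gv = 3.3594, A_nv = 2×(5.375 − 1.5×1.1875)×0.3125 = 2.2461 in²; tension across gage: (3.1875 − 1×1.1875)×0.3125 = 0.625 in². R_n = min(0.6×70×2.2461, 0.6×50×3.3594) + 1.0×70×0.625 = min(94.336, 100.78) + 43.75 = 138.09 kips. φR_n = 0.75 × 138.09 = 103.6 kips.
Tension rupture (net): A_n = (11.8125 − 2×1.1875)×0.3125 = 2.9492 in² (U = 1.0, A_e = A_n). φR_n = 0.75 × 70 × 2.9492 = 154.8 kips.
Governing: min(197.9, 132.9, 103.6, 154.8) = 103.6 kips → block shear.

103.6 kips (block shear governs)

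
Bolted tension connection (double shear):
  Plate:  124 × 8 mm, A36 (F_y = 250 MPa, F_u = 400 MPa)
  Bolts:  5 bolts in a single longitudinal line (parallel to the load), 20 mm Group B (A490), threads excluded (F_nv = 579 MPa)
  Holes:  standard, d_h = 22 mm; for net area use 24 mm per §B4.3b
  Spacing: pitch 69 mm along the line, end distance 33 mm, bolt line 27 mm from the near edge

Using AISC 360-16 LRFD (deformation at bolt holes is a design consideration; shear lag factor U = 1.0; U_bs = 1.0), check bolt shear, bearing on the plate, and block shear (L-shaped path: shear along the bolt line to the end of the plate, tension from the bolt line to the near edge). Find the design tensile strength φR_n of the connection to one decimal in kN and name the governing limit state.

Bolt shear: A_b = π(20)²/4 = 314.16 mm². φR_n = 0.75 × 579 × 314.16 × 5 × 2 = 1364.2 kN.
Bearing (8 mm plate, F_u = 400 MPa): end bolts L_c = 33 − 22/2 = 22, R_n = min(1.2×22×8×400, 2.4×20×8×400) = 84.48 kN/bolt; interior L_c = 69 − 22 = 47, R_n = 153.6 kN/bolt. φR_n = 0.75 × (1×84.48 + 4×153.6) = 524.2 kN.
Block shear: shear path 1×[33+4×69] = 1×309 mm, A_gv = 2472, A_nv = 1×(309 − 4.5×24)×8 = 1608 mm²; tension to near edge: (27 − 0.5×24)×8 = 120 mm². R_n = min(0.6×400×1608, 0.6×250×2472) + 1.0×400×120 = min(385.92, 370.8) + 48 = 418.8 kN. φR_n = 0.75 × 418.8 = 314.1 kN.
Governing: min(1364.2, 524.2, 314.1) = 314.1 kN → block shear.

314.1 kN (block shear governs)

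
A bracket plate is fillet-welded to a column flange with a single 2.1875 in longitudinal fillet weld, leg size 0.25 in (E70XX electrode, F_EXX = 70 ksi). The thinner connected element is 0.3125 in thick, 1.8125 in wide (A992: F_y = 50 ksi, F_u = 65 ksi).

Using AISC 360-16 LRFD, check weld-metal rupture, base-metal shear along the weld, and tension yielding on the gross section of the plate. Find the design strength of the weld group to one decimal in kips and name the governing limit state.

Weld metal: throat = 0.707×0.25 = 0.17675 in, L = 2.1875 in. φR_n = 0.75 × 0.6 × 70 × 0.17675 × 2.1875 = 12.2 kips.
Base metal shear (0.3125 in plate): yield φR_n = 1.0×0.6×50×0.3125×2.1875 = 20.5 kips; rupture φR_n = 0.75×0.6×65×0.3125×2.1875 = 20.0 kips; take 20.0 kips (rupture).
Tension yield (gross): A_g = 1.8125×0.3125 = 0.56641 in². φR_n = 0.90 × 50 × 0.56641 = 25.5 kips.
Governing: min(12.2, 20.0, 25.5) = 12.2 kips → weld metal.

12.2 kips (weld metal governs)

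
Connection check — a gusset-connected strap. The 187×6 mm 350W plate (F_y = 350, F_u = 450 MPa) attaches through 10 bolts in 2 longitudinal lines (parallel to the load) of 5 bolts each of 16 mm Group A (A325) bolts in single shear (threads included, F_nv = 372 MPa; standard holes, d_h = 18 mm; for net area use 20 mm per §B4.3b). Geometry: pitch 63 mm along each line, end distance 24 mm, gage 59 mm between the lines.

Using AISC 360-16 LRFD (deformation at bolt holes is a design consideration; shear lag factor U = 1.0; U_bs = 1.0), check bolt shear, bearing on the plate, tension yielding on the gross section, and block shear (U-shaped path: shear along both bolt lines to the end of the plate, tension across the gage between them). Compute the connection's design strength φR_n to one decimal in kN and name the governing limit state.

353.4 kN (gross-section yield governs)

Bolt shear: A_b = π(16)²/4 = 201.06 mm². φR_n = 0.75 × 372 × 201.06 × 10 × 1 = 561.0 kN.
Bearing (6 mm plate, F_u = 450 MPa): end bolts L_c = 24 − 18/2 = 15, R_n = min(1.2×15×6×450, 2.4×16×6×450) = 48.6 kN/bolt; interior L_c = 63 − 18 = 45, R_n = 103.68 kN/bolt. φR_n = 0.75 × (2×48.6 + 8×103.68) = 695.0 kN.
Tension yield (gross): A_g = 187×6 = 1122 mm². φR_n = 0.90 × 350 × 1122 = 353.4 kN.
Block shear: shear path 2×[24+4×63] = 2×276 mm, A_gv = 3312, A_nv = 2×(276 − 4.5×20)×6 = 2232 mm²; tension across gage: (59 − 1×20)×6 = 234 mm². R_n = min(0.6×450×2232, 0.6×350×3312) + 1.0×450×234 = min(602.64, 695.52) + 105.3 = 707.94 kN. φR_n = 0.75 × 707.94 = 531.0 kN.
Governing: min(561.0, 695.0, 353.4, 531.0) = 353.4 kN → gross-section yield.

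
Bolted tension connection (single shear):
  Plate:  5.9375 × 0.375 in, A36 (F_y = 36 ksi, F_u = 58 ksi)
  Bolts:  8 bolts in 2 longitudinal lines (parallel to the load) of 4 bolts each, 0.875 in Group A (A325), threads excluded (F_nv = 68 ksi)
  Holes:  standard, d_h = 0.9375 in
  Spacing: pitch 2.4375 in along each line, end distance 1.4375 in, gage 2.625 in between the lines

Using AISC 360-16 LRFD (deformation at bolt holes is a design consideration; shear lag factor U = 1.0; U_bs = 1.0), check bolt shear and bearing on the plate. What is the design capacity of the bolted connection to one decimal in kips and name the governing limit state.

Bolt shear: A_b = π(0.875)²/4 = 0.60132 in². φR_n = 0.75 × 68 × 0.60132 × 8 × 1 = 245.3 kips.
Bearing (0.375 in plate, F_u = 58 ksi): end bolts L_c = 1.4375 − 0.9375/2 = 0.96875, R_n = min(1.2×0.96875×0.375×58, 2.4×0.875×0.375×58) = 25.284 kips/bolt; interior L_c = 2.4375 − 0.9375 = 1.5, R_n = 39.15 kips/bolt. φR_n = 0.75 × (2×25.284 + 6×39.15) = 214.1 kips.
Governing: min(245.3, 214.1) = 214.1 kips → bearing.

214.1 kips (bearing governs)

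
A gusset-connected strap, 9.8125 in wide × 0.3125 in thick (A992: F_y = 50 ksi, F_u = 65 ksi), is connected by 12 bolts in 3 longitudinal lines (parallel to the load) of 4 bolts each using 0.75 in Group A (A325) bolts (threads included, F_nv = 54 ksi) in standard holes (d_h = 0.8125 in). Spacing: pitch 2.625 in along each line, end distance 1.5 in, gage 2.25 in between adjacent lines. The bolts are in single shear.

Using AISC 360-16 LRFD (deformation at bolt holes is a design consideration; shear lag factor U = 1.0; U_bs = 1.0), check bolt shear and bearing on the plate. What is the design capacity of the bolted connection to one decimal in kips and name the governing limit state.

Bolt shear: A_b = π(0.75)²/4 = 0.44179 in². φR_n = 0.75 × 54 × 0.44179 × 12 × 1 = 214.7 kips.
Bearing (0.3125 in plate, F_u = 65 ksi): end bolts L_c = 1.5 − 0.8125/2 = 1.09375, R_n = min(1.2×1.09375×0.3125×65, 2.4×0.75×0.3125×65) = 26.66 kips/bolt; interior L_c = 2.625 − 0.8125 = 1.8125, R_n = 36.563 kips/bolt. φR_n = 0.75 × (3×26.66 + 9×36.563) = 306.8 kips.
Governing: min(214.7, 306.8) = 214.7 kips → bolt shear.

214.7 kips (bolt shear governs)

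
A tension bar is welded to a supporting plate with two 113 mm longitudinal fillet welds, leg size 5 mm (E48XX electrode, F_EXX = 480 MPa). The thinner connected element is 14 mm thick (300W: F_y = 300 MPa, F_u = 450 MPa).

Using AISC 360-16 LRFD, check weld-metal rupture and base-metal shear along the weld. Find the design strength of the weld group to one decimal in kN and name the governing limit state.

172.6 kN (weld metal governs)

Weld metal: throat = 0.707×5 = 3.535 mm, L = 2×113 = 226 mm. φR_n = 0.75 × 0.6 × 480 × 3.535 × 226 = 172.6 kN.
Base metal shear (14 mm plate): yield φR_n = 1.0×0.6×300×14×226 = 569.5 kN; rupture φR_n = 0.75×0.6×450×14×226 = 640.7 kN; take 569.5 kN (yield).
Governing: min(172.6, 569.5) = 172.6 kN → weld metal.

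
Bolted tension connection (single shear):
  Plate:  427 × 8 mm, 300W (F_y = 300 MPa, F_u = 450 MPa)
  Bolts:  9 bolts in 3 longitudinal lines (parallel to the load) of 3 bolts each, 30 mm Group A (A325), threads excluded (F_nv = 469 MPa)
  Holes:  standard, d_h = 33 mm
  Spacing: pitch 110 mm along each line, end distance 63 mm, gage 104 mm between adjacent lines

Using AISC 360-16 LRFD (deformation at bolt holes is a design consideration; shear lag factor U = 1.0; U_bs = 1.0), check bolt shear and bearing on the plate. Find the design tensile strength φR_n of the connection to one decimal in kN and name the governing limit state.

Bolt shear: A_b = π(30)²/4 = 706.86 mm². φR_n = 0.75 × 469 × 706.86 × 9 × 1 = 2237.7 kN.
Bearing (8 mm plate, F_u = 450 MPa): end bolts L_c = 63 − 33/2 = 46.5, R_n = min(1.2×46.5×8×450, 2.4×30×8×450) = 200.88 kN/bolt; interior L_c = 110 − 33 = 77, R_n = 259.2 kN/bolt. φR_n = 0.75 × (3×200.88 + 6×259.2) = 1618.4 kN.
Governing: min(2237.7, 1618.4) = 1618.4 kN → bearing.

1618.4 kN (bearing governs)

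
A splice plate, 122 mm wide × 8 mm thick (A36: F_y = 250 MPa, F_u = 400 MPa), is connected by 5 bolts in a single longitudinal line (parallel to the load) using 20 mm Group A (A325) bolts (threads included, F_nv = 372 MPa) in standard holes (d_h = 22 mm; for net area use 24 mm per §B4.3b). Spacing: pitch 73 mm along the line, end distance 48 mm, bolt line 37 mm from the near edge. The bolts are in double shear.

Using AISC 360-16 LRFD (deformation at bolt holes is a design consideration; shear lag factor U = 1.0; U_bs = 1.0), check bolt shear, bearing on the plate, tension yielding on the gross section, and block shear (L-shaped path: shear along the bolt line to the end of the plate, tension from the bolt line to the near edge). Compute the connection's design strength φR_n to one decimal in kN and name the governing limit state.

Bolt shear: A_b = π(20)²/4 = 314.16 mm². φR_n = 0.75 × 372 × 314.16 × 5 × 2 = 876.5 kN.
Bearing (8 mm plate, F_u = 400 MPa): end bolts L_c = 48 − 22/2 = 37, R_n = min(1.2×37×8×400, 2.4×20×8×400) = 142.08 kN/bolt; interior L_c = 73 − 22 = 51, R_n = 153.6 kN/bolt. φR_n = 0.75 × (1×142.08 + 4×153.6) = 567.4 kN.
Tension yield (gross): A_g = 122×8 = 976 mm². φR_n = 0.90 × 250 × 976 = 219.6 kN.
Block shear: shear path 1×[48+4×73] = 1×340 mm, A_gv = 2720, A_nv = 1×(340 − 4.5×24)×8 = 1856 mm²; tension to near edge: (37 − 0.5×24)×8 = 200 mm². R_n = min(0.6×400×1856, 0.6×250×2720) + 1.0×400×200 = min(445.44, 408) + 80 = 488 kN. φR_n = 0.75 × 488 = 366.0 kN.
Governing: min(876.5, 567.4, 219.6, 366.0) = 219.6 kN → gross-section yield.

219.6 kN (gross-section yield governs)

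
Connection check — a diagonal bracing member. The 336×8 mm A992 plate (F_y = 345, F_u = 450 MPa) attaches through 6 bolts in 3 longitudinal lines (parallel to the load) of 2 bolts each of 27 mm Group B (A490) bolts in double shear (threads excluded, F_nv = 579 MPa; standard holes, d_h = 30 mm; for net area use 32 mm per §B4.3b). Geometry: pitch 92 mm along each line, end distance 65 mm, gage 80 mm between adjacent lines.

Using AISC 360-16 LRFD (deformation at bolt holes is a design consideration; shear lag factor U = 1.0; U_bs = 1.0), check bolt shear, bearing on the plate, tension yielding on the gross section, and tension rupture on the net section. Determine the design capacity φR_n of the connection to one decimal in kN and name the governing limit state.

648.0 kN (net-section rupture governs)

Bolt shear: A_b = π(27)²/4 = 572.56 mm². φR_n = 0.75 × 579 × 572.56 × 6 × 2 = 2983.6 kN.
Bearing (8 mm plate, F_u = 450 MPa): end bolts L_c = 65 − 30/2 = 50, R_n = min(1.2×50×8×450, 2.4×27×8×450) = 216 kN/bolt; interior L_c = 92 − 30 = 62, R_n = 233.28 kN/bolt. φR_n = 0.75 × (3×216 + 3×233.28) = 1010.9 kN.
Tension yield (gross): A_g = 336×8 = 2688 mm². φR_n = 0.90 × 345 × 2688 = 834.6 kN.
Tension rupture (net): A_n = (336 − 3×32)×8 = 1920 mm² (U = 1.0, A_e = A_n). φR_n = 0.75 × 450 × 1920 = 648.0 kN.
Governing: min(2983.6, 1010.9, 834.6, 648.0) = 648.0 kN → net-section rupture.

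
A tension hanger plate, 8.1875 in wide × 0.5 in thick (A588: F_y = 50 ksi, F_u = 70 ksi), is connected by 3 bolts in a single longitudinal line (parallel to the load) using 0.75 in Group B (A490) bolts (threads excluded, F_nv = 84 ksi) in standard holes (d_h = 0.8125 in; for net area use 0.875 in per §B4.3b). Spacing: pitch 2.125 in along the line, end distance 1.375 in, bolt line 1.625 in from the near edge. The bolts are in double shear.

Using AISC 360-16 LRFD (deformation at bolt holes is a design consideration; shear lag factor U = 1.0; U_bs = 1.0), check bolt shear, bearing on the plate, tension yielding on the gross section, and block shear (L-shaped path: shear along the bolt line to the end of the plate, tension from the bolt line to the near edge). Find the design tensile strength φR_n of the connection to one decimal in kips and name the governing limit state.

Bolt shear: A_b = π(0.75)²/4 = 0.44179 in². φR_n = 0.75 × 84 × 0.44179 × 3 × 2 = 167.0 kips.
Bearing (0.5 in plate, F_u = 70 ksi): end bolts L_c = 1.375 − 0.8125/2 = 0.96875, R_n = min(1.2×0.96875×0.5×70, 2.4×0.75×0.5×70) = 40.688 kips/bolt; interior L_c = 2.125 − 0.8125 = 1.3125, R_n = 55.125 kips/bolt. φR_n = 0.75 × (1×40.688 + 2×55.125) = 113.2 kips.
Tension yield (gross): A_g = 8.1875×0.5 = 4.0938 in². φR_n = 0.90 × 50 × 4.0938 = 184.2 kips.
Block shear: shear path 1×[1.375+2×2.125] = 1×5.625 in, A_gv = 2.8125, A_nv = 1×(5.625 − 2.5×0.875)×0.5 = 1.7188 in²; tension to near edge: (1.625 − 0.5×0.875)×0.5 = 0.59375 in². R_n = min(0.6×70×1.7188, 0.6×50×2.8125) + 1.0×70×0.59375 = min(72.19, 84.375) + 41.563 = 113.75 kips. φR_n = 0.75 × 113.75 = 85.3 kips.
Governing: min(167.0, 113.2, 184.2, 85.3) = 85.3 kips → block shear.

85.3 kips (block shear governs)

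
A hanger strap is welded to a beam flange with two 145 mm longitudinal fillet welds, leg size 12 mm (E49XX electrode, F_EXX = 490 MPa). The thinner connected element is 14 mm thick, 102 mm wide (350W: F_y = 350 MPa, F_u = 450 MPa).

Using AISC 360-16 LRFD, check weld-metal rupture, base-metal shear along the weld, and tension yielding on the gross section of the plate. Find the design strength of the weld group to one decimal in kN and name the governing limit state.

Weld metal: throat = 0.707×12 = 8.484 mm, L = 2×145 = 290 mm. φR_n = 0.75 × 0.6 × 490 × 8.484 × 290 = 542.5 kN.
Base metal shear (14 mm plate): yield φR_n = 1.0×0.6×350×14×290 = 852.6 kN; rupture φR_n = 0.75×0.6×450×14×290 = 822.2 kN; take 822.2 kN (rupture).
Tension yield (gross): A_g = 102×14 = 1428 mm². φR_n = 0.90 × 350 × 1428 = 449.8 kN.
Governing: min(542.5, 822.2, 449.8) = 449.8 kN → gross-section yield.

449.8 kN (gross-section yield governs)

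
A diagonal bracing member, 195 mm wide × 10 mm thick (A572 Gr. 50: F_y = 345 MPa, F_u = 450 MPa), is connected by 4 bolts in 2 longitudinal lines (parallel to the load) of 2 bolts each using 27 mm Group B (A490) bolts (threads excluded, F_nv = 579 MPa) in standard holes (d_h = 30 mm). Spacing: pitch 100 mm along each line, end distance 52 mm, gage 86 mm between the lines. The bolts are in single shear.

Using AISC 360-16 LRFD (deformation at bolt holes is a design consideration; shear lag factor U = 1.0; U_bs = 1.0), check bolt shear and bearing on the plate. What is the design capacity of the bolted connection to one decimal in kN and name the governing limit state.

Bolt shear: A_b = π(27)²/4 = 572.56 mm². φR_n = 0.75 × 579 × 572.56 × 4 × 1 = 994.5 kN.
Bearing (10 mm plate, F_u = 450 MPa): end bolts L_c = 52 − 30/2 = 37, R_n = min(1.2×37×10×450, 2.4×27×10×450) = 199.8 kN/bolt; interior L_c = 100 − 30 = 70, R_n = 291.6 kN/bolt. φR_n = 0.75 × (2×199.8 + 2×291.6) = 737.1 kN.
Governing: min(994.5, 737.1) = 737.1 kN → bearing.

737.1 kN (bearing governs)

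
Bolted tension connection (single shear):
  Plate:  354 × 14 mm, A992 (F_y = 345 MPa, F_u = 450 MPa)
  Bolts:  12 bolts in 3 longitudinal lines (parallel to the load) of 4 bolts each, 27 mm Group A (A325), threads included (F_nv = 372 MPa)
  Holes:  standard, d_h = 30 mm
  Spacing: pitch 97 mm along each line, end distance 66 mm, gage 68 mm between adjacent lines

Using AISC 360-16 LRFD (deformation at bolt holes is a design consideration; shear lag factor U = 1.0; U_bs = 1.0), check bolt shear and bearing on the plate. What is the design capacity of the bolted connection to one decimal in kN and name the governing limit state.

Bolt shear: A_b = π(27)²/4 = 572.56 mm². φR_n = 0.75 × 372 × 572.56 × 12 × 1 = 1916.9 kN.
Bearing (14 mm plate, F_u = 450 MPa): end bolts L_c = 66 − 30/2 = 51, R_n = min(1.2×51×14×450, 2.4×27×14×450) = 385.56 kN/bolt; interior L_c = 97 − 30 = 67, R_n = 408.24 kN/bolt. φR_n = 0.75 × (3×385.56 + 9×408.24) = 3623.1 kN.
Governing: min(1916.9, 3623.1) = 1916.9 kN → bolt shear.

1916.9 kN (bolt shear governs)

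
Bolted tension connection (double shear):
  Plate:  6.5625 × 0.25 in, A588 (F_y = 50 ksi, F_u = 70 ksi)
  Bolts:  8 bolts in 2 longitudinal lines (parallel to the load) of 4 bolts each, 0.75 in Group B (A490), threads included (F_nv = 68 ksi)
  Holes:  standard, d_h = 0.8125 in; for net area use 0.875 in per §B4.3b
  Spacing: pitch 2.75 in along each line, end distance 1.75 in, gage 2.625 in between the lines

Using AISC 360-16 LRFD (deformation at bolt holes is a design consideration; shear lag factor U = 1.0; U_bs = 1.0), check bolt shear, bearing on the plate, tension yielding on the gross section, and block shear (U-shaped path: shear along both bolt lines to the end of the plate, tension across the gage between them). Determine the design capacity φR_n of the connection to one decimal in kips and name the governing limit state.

73.8 kips (gross-section yield governs)

Bolt shear: A_b = π(0.75)²/4 = 0.44179 in². φR_n = 0.75 × 68 × 0.44179 × 8 × 2 = 360.5 kips.
Bearing (0.25 in plate, F_u = 70 ksi): end bolts L_c = 1.75 − 0.8125/2 = 1.34375, R_n = min(1.2×1.34375×0.25×70, 2.4×0.75×0.25×70) = 28.219 kips/bolt; interior L_c = 2.75 − 0.8125 = 1.9375, R_n = 31.5 kips/bolt. φR_n = 0.75 × (2×28.219 + 6×31.5) = 184.1 kips.
Tension yield (gross): A_g = 6.5625×0.25 = 1.6406 in². φR_n = 0.90 × 50 × 1.6406 = 73.8 kips.
Block shear: shear path 2×[1.75+3×2.75] = 2×10 in, A_gv = 5, A_nv = 2×(10 − 3.5×0.875)×0.25 = 3.4688 in²; tension across gage: (2.625 − 1×0.875)×0.25 = 0.4375 in². R_n = min(0.6×70×3.4688, 0.6×50×5) + 1.0×70×0.4375 = min(145.69, 150) + 30.625 = 176.32 kips. φR_n = 0.75 × 176.32 = 132.2 kips.
Governing: min(360.5, 184.1, 73.8, 132.2) = 73.8 kips → gross-section yield.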